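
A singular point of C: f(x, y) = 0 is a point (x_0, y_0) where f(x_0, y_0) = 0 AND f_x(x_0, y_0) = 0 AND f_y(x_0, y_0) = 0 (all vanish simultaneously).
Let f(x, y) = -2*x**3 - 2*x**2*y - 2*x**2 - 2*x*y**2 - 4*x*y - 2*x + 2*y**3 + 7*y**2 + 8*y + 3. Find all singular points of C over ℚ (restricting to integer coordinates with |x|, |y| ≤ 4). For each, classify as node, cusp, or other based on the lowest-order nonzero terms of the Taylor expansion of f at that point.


Singular points: {(0, -1)}; classification: cusp.

Compute partial derivatives:
  f_x = -6*x**2 - 4*x*y - 4*x - 2*y**2 - 4*y - 2.
  f_y = -2*x**2 - 4*x*y - 4*x + 6*y**2 + 14*y + 8.
Scan x_0 ∈ {−4, ..., 4}. For each x_0, f_y(x_0, y) is a polynomial in y; find its integer roots y ∈ {−4, ..., 4}, then test f_x and f at those candidates.
  x = -4: f_y(-4, y) = 6*y**2 + 30*y - 8; no integer root y with |y| ≤ 4.
  x = -3: f_y(-3, y) = 6*y**2 + 26*y + 2; no integer root y with |y| ≤ 4.
  x = -2: f_y(-2, y) = 6*y**2 + 22*y + 8; no integer root y with |y| ≤ 4.
  x = -1: f_y(-1, y) = 6*y**2 + 18*y + 10; no integer root y with |y| ≤ 4.
  x = 0: f_y(0, y) = 6*y**2 + 14*y + 8; vanishes at y ∈ {-1}. (0, -1): f_x = 0, f = 0 — SINGULAR.
  x = 1: f_y(1, y) = 6*y**2 + 10*y + 2; no integer root y with |y| ≤ 4.
  x = 2: f_y(2, y) = 6*y**2 + 6*y - 8; no integer root y with |y| ≤ 4.
  x = 3: f_y(3, y) = 6*y**2 + 2*y - 22; no integer root y with |y| ≤ 4.
  x = 4: f_y(4, y) = 6*y**2 - 2*y - 40; no integer root y with |y| ≤ 4.
Only singular point on the grid: (0, -1).
Classify: substitute x = 0 + u, y = -1 + v and expand: f = -2*u**3 - 2*u**2*v - 2*u*v**2 + 2*v**3 + v**2.
No constant or linear terms (consistent with a singular point). Quadratic part: v**2. Cubic part: -2*u**3 - 2*u**2*v - 2*u*v**2 + 2*v**3.
The quadratic part v**2 is a perfect square, so there is a single (double) tangent line v = 0, i.e. y = -1. Restricting the cubic part to that line (v = 0) leaves -2*u**3 ≠ 0, so f is not divisible by v and the branch is v² ≈ 2*u**3 to lowest order — this is a cusp.
Classification: cusp.


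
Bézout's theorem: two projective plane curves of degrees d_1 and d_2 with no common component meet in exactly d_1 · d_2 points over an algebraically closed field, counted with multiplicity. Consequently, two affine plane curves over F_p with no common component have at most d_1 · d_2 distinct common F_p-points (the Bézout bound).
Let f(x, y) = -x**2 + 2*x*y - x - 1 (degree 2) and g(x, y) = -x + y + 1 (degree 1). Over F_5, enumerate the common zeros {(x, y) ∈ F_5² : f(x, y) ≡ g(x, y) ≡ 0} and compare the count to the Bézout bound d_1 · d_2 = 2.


Common zeros: ∅; count = 0; Bézout bound = 2.

deg(f) = 2, deg(g) = 1, so Bézout bound = 2.
Scan x ∈ F_5. For each x, list the y ∈ F_5 with f(x, y) ≡ 0 and those with g(x, y) ≡ 0 (mod 5); the common zeros in that column are the intersection.
  x = 0: f ≡ 0 at y ∈ ∅; g ≡ 0 at y ∈ {4}; common: ∅.
  x = 1: f ≡ 0 at y ∈ {4}; g ≡ 0 at y ∈ {0}; common: ∅.
  x = 2: f ≡ 0 at y ∈ {3}; g ≡ 0 at y ∈ {1}; common: ∅.
  x = 3: f ≡ 0 at y ∈ {3}; g ≡ 0 at y ∈ {2}; common: ∅.
  x = 4: f ≡ 0 at y ∈ {2}; g ≡ 0 at y ∈ {3}; common: ∅.
Collecting: common zeros = ∅, so the count is 0.
Comparison with the Bézout bound: 0 ≤ 2 = deg(f)·deg(g), as expected for curves with no common component (the affine F_5-count falls short of the bound because intersections may lie at infinity, over extension fields, or carry multiplicity).


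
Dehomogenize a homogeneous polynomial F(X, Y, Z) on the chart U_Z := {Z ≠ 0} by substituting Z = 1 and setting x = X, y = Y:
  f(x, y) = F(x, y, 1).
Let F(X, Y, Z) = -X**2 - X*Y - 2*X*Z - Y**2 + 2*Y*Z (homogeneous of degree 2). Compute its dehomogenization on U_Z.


f(x, y) = -x**2 - x*y - 2*x - y**2 + 2*y

On U_Z we set Z = 1. Each monomial c·X^i·Y^j·Z^k in F becomes c·x^i·y^j·1^k = c·x^i·y^j.
Substituting Z = 1: F(X, Y, 1) = -x**2 - x*y - 2*x - y**2 + 2*y.
Note: deg(f) ≤ deg(F) = 2; strict inequality happens when F is divisible by Z (lost terms).


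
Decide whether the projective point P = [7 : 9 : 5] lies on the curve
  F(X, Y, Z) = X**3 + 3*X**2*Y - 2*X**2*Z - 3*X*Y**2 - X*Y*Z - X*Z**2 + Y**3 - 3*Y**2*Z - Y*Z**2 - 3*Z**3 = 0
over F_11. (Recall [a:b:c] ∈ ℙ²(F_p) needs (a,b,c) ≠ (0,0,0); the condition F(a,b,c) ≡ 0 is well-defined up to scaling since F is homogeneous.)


F(7,9,5) ≡ 0 (mod 11); P is on the curve.

Evaluate F(7, 9, 5) term-by-term (mod 11).
  X**3 ↦ 1·343·1·1 = 343
  3*X**2*Y ↦ 3·49·9·1 = 1323
  -2*X**2*Z ↦ -2·49·1·5 = -490
  -3*X*Y**2 ↦ -3·7·81·1 = -1701
  -X*Y*Z ↦ -1·7·9·5 = -315
  -X*Z**2 ↦ -1·7·1·25 = -175
  Y**3 ↦ 1·1·729·1 = 729
  -3*Y**2*Z ↦ -3·1·81·5 = -1215
  -Y*Z**2 ↦ -1·1·9·25 = -225
  -3*Z**3 ↦ -3·1·1·125 = -375
Sum: F(7, 9, 5) = (343) + (1323) + (-490) + (-1701) + (-315) + (-175) + (729) + (-1215) + (-225) + (-375) = -2101.
Reducing mod 11: -2101 ≡ 0 (mod 11).
Since F(a, b, c) ≡ 0 (mod 11), P lies on the curve.


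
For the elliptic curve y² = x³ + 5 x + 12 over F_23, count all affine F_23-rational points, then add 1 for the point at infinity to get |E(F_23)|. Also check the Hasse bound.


Affine points = {(0, 9), (0, 14), (1, 8), (1, 15), (3, 10), (3, 13), (4, 2), (4, 21), (5, 1), (5, 22), (8, 9), (8, 14), (9, 2), (9, 21), (10, 2), (10, 21), (11, 8), (11, 15), (12, 11), (12, 12), (15, 9), (15, 14), (16, 5), (16, 18), (18, 0), (20, 4), (20, 19), (22, 11), (22, 12)}; affine count = 29; |E(F_23)| = 30.

Discriminant check: Δ ∝ 4a³ + 27b² = 4·5³ + 27·12² = 4·125 + 27·144 ≡ 18 (mod 23). Nonzero ⇒ E is nonsingular.
For each x ∈ F_23, compute rhs = x³ + 5·x + 12 mod 23, then count y ∈ F_23 with y² ≡ rhs.
  x = 0: rhs = 12, matching y values: 9, 14 (2 points).
  x = 1: rhs = 18, matching y values: 8, 15 (2 points).
  x = 2: rhs = 7, matching y values: none (0 points).
  x = 3: rhs = 8, matching y values: 10, 13 (2 points).
  x = 4: rhs = 4, matching y values: 2, 21 (2 points).
  x = 5: rhs = 1, matching y values: 1, 22 (2 points).
  x = 6: rhs = 5, matching y values: none (0 points).
  x = 7: rhs = 22, matching y values: none (0 points).
  x = 8: rhs = 12, matching y values: 9, 14 (2 points).
  x = 9: rhs = 4, matching y values: 2, 21 (2 points).
  x = 10: rhs = 4, matching y values: 2, 21 (2 points).
  x = 11: rhs = 18, matching y values: 8, 15 (2 points).
  x = 12: rhs = 6, matching y values: 11, 12 (2 points).
  x = 13: rhs = 20, matching y values: none (0 points).
  x = 14: rhs = 20, matching y values: none (0 points).
  x = 15: rhs = 12, matching y values: 9, 14 (2 points).
  x = 16: rhs = 2, matching y values: 5, 18 (2 points).
  x = 17: rhs = 19, matching y values: none (0 points).
  x = 18: rhs = 0, matching y values: 0 (1 points).
  x = 19: rhs = 20, matching y values: none (0 points).
  x = 20: rhs = 16, matching y values: 4, 19 (2 points).
  x = 21: rhs = 17, matching y values: none (0 points).
  x = 22: rhs = 6, matching y values: 11, 12 (2 points).
Total affine count: 29.
Full point count |E(F_23)| = 29 + 1 = 30.
Hasse bound: |30 − (23+1)| = |6| = 6 ≤ 2√23 ≈ 9.5917 ✓.


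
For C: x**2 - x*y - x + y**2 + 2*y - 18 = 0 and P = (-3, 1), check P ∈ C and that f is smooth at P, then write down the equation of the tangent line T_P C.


Tangent line at P: -8*x + 7*y - 31 = 0.

Step 1: f(-3, 1) = 0, so P lies on C.
Step 2: partial derivatives
  f_x(x, y) = 2*x - y - 1, f_y(x, y) = -x + 2*y + 2.
  f_x(P) = -8, f_y(P) = 7 (gradient nonzero, so P is smooth).
Step 3: tangent line at P: -8·(x − -3) + 7·(y − 1) = 0.
Expanding: -8*x + 7*y - 31 = 0.


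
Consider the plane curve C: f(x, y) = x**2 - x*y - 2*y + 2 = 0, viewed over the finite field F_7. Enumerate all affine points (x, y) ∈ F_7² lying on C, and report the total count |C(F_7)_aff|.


Affine F_7-points: {(0, 1), (1, 1), (2, 5), (3, 5), (4, 3), (6, 3)}; count = 6.

For each of the 49 pairs (x, y) ∈ F_7², evaluate f(x, y) mod 7. Record the zeros.
  x = 0: [0↦2, 1↦0, 2↦5, 3↦3, 4↦1, 5↦6, 6↦4]  zeros at y ∈ {1}
  x = 1: [0↦3, 1↦0, 2↦4, 3↦1, 4↦5, 5↦2, 6↦6]  zeros at y ∈ {1}
  x = 2: [0↦6, 1↦2, 2↦5, 3↦1, 4↦4, 5↦0, 6↦3]  zeros at y ∈ {5}
  x = 3: [0↦4, 1↦6, 2↦1, 3↦3, 4↦5, 5↦0, 6↦2]  zeros at y ∈ {5}
  x = 4: [0↦4, 1↦5, 2↦6, 3↦0, 4↦1, 5↦2, 6↦3]  zeros at y ∈ {3}
  x = 5: [0↦6, 1↦6, 2↦6, 3↦6, 4↦6, 5↦6, 6↦6]  zeros at y ∈ ∅
  x = 6: [0↦3, 1↦2, 2↦1, 3↦0, 4↦6, 5↦5, 6↦4]  zeros at y ∈ {3}
Collecting zeros: affine points = {(0, 1), (1, 1), (2, 5), (3, 5), (4, 3), (6, 3)}.
Total count |C(F_7)_aff| = 6.


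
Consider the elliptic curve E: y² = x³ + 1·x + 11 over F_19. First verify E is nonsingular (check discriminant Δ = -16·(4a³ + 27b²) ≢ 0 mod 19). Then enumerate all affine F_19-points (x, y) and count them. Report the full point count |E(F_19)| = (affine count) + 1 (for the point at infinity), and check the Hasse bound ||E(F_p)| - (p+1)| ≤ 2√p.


Affine points = {(0, 7), (0, 12), (6, 9), (6, 10), (7, 0), (11, 2), (11, 17), (13, 6), (13, 13), (15, 0), (16, 0), (17, 1), (17, 18), (18, 3), (18, 16)}; affine count = 15; |E(F_19)| = 16.

Discriminant check: Δ ∝ 4a³ + 27b² = 4·1³ + 27·11² = 4·1 + 27·121 ≡ 3 (mod 19). Nonzero ⇒ E is nonsingular.
For each x ∈ F_19, compute rhs = x³ + 1·x + 11 mod 19, then count y ∈ F_19 with y² ≡ rhs.
  x = 0: rhs = 11, matching y values: 7, 12 (2 points).
  x = 1: rhs = 13, matching y values: none (0 points).
  x = 2: rhs = 2, matching y values: none (0 points).
  x = 3: rhs = 3, matching y values: none (0 points).
  x = 4: rhs = 3, matching y values: none (0 points).
  x = 5: rhs = 8, matching y values: none (0 points).
  x = 6: rhs = 5, matching y values: 9, 10 (2 points).
  x = 7: rhs = 0, matching y values: 0 (1 points).
  x = 8: rhs = 18, matching y values: none (0 points).
  x = 9: rhs = 8, matching y values: none (0 points).
  x = 10: rhs = 14, matching y values: none (0 points).
  x = 11: rhs = 4, matching y values: 2, 17 (2 points).
  x = 12: rhs = 3, matching y values: none (0 points).
  x = 13: rhs = 17, matching y values: 6, 13 (2 points).
  x = 14: rhs = 14, matching y values: none (0 points).
  x = 15: rhs = 0, matching y values: 0 (1 points).
  x = 16: rhs = 0, matching y values: 0 (1 points).
  x = 17: rhs = 1, matching y values: 1, 18 (2 points).
  x = 18: rhs = 9, matching y values: 3, 16 (2 points).
Total affine count: 15.
Full point count |E(F_19)| = 15 + 1 = 16.
Hasse bound: |16 − (19+1)| = |-4| = 4 ≤ 2√19 ≈ 8.7178 ✓.


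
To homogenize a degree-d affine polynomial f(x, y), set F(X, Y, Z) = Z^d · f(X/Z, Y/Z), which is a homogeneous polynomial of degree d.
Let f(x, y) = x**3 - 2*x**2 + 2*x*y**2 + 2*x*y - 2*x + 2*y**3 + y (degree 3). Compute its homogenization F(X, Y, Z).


F(X, Y, Z) = X**3 - 2*X**2*Z + 2*X*Y**2 + 2*X*Y*Z - 2*X*Z**2 + 2*Y**3 + Y*Z**2

deg(f) = 3.
Substitute x = X/Z, y = Y/Z into f, then multiply by Z^3.
  monomial 1·x^3·y^0 ↦ 1·X^3·Y^0·Z^0.
  monomial -2·x^2·y^0 ↦ -2·X^2·Y^0·Z^1.
  monomial 2·x^1·y^2 ↦ 2·X^1·Y^2·Z^0.
  monomial 2·x^1·y^1 ↦ 2·X^1·Y^1·Z^1.
  monomial -2·x^1·y^0 ↦ -2·X^1·Y^0·Z^2.
  monomial 2·x^0·y^3 ↦ 2·X^0·Y^3·Z^0.
  monomial 1·x^0·y^1 ↦ 1·X^0·Y^1·Z^2.
Collecting: F(X, Y, Z) = X**3 - 2*X**2*Z + 2*X*Y**2 + 2*X*Y*Z - 2*X*Z**2 + 2*Y**3 + Y*Z**2.


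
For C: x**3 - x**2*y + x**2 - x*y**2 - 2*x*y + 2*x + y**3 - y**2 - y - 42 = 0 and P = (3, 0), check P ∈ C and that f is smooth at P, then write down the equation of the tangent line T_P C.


Tangent line at P: 35*x - 16*y - 105 = 0.

Step 1: f(3, 0) = 0, so P lies on C.
Step 2: partial derivatives
  f_x(x, y) = 3*x**2 - 2*x*y + 2*x - y**2 - 2*y + 2, f_y(x, y) = -x**2 - 2*x*y - 2*x + 3*y**2 - 2*y - 1.
  f_x(P) = 35, f_y(P) = -16 (gradient nonzero, so P is smooth).
Step 3: tangent line at P: 35·(x − 3) + -16·(y − 0) = 0.
Expanding: 35*x - 16*y - 105 = 0.


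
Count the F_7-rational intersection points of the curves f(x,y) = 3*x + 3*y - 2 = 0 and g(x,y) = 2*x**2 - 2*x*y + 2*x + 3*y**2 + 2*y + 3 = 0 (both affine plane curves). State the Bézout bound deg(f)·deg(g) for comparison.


Common zeros: {(5, 5)}; count = 1; Bézout bound = 2.

deg(f) = 1, deg(g) = 2, so Bézout bound = 2.
Scan x ∈ F_7. For each x, list the y ∈ F_7 with f(x, y) ≡ 0 and those with g(x, y) ≡ 0 (mod 7); the common zeros in that column are the intersection.
  x = 0: f ≡ 0 at y ∈ {3}; g ≡ 0 at y ∈ ∅; common: ∅.
  x = 1: f ≡ 0 at y ∈ {2}; g ≡ 0 at y ∈ {0}; common: ∅.
  x = 2: f ≡ 0 at y ∈ {1}; g ≡ 0 at y ∈ ∅; common: ∅.
  x = 3: f ≡ 0 at y ∈ {0}; g ≡ 0 at y ∈ {3}; common: ∅.
  x = 4: f ≡ 0 at y ∈ {6}; g ≡ 0 at y ∈ ∅; common: ∅.
  x = 5: f ≡ 0 at y ∈ {5}; g ≡ 0 at y ∈ {0, 5}; common: {5}.
  x = 6: f ≡ 0 at y ∈ {4}; g ≡ 0 at y ∈ {3, 5}; common: ∅.
Collecting: common zeros = {(5, 5)}, so the count is 1.
Comparison with the Bézout bound: 1 ≤ 2 = deg(f)·deg(g), as expected for curves with no common component (the affine F_7-count falls short of the bound because intersections may lie at infinity, over extension fields, or carry multiplicity).


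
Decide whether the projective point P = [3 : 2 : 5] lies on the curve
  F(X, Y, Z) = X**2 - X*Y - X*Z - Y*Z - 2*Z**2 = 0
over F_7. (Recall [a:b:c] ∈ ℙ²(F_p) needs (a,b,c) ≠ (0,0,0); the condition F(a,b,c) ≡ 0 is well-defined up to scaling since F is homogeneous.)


F(3,2,5) ≡ 5 (mod 7); P is NOT on the curve.

Evaluate F(3, 2, 5) term-by-term (mod 7).
  X**2 ↦ 1·9·1·1 = 9
  -X*Y ↦ -1·3·2·1 = -6
  -X*Z ↦ -1·3·1·5 = -15
  -Y*Z ↦ -1·1·2·5 = -10
  -2*Z**2 ↦ -2·1·1·25 = -50
Sum: F(3, 2, 5) = (9) + (-6) + (-15) + (-10) + (-50) = -72.
Reducing mod 7: -72 ≡ 5 (mod 7).
Since F(a, b, c) ≡ 5 ≠ 0 (mod 7), P does NOT lie on the curve.


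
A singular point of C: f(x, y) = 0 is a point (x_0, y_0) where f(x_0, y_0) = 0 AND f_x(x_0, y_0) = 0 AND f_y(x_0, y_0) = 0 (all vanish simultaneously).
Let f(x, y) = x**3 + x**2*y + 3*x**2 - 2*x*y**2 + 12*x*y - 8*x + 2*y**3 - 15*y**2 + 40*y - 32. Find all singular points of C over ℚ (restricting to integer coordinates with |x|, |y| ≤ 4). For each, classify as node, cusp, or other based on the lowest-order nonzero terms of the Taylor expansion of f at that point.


Singular points: {(-2, 2)}; classification: node.

Compute partial derivatives:
  f_x = 3*x**2 + 2*x*y + 6*x - 2*y**2 + 12*y - 8.
  f_y = x**2 - 4*x*y + 12*x + 6*y**2 - 30*y + 40.
Scan x_0 ∈ {−4, ..., 4}. For each x_0, f_y(x_0, y) is a polynomial in y; find its integer roots y ∈ {−4, ..., 4}, then test f_x and f at those candidates.
  x = -4: f_y(-4, y) = 6*y**2 - 14*y + 8; vanishes at y ∈ {1}. (-4, 1): f_x = 18 ≠ 0.
  x = -3: f_y(-3, y) = 6*y**2 - 18*y + 13; no integer root y with |y| ≤ 4.
  x = -2: f_y(-2, y) = 6*y**2 - 22*y + 20; vanishes at y ∈ {2}. (-2, 2): f_x = 0, f = 0 — SINGULAR.
  x = -1: f_y(-1, y) = 6*y**2 - 26*y + 29; no integer root y with |y| ≤ 4.
  x = 0: f_y(0, y) = 6*y**2 - 30*y + 40; no integer root y with |y| ≤ 4.
  x = 1: f_y(1, y) = 6*y**2 - 34*y + 53; no integer root y with |y| ≤ 4.
  x = 2: f_y(2, y) = 6*y**2 - 38*y + 68; no integer root y with |y| ≤ 4.
  x = 3: f_y(3, y) = 6*y**2 - 42*y + 85; no integer root y with |y| ≤ 4.
  x = 4: f_y(4, y) = 6*y**2 - 46*y + 104; no integer root y with |y| ≤ 4.
Only singular point on the grid: (-2, 2).
Classify: substitute x = -2 + u, y = 2 + v and expand: f = u**3 + u**2*v - u**2 - 2*u*v**2 + 2*v**3 + v**2.
No constant or linear terms (consistent with a singular point). Quadratic part: -u**2 + v**2. Cubic part: u**3 + u**2*v - 2*u*v**2 + 2*v**3.
The quadratic part v**2 - u**2 = (v − u)(v + u) splits into two distinct linear factors, so there are two distinct tangent lines y − 2 = ±(x − -2) — this is a node (ordinary double point).
Classification: node.


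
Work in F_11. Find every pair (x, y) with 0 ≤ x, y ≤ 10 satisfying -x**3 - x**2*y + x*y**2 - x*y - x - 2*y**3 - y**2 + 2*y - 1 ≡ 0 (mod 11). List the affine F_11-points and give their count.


Affine F_11-points: {(1, 5), (2, 0), (3, 6), (4, 8), (5, 2), (6, 3), (6, 6), (6, 10), (7, 2), (7, 6), (8, 2), (8, 5)}; count = 12.

For each of the 121 pairs (x, y) ∈ F_11², evaluate f(x, y) mod 11. Record the zeros.
  x = 0: [0↦10, 1↦9, 2↦5, 3↦8, 4↦6, 5↦9, 6↦5, 7↦4, 8↦5, 9↦7, 10↦9]  zeros at y ∈ ∅
  x = 1: [0↦8, 1↦6, 2↦3, 3↦9, 4↦1, 5↦0, 6↦5, 7↦4, 8↦7, 9↦2, 10↦10]  zeros at y ∈ {5}
  x = 2: [0↦0, 1↦6, 2↦2, 3↦9, 4↦4, 5↦8, 6↦9, 7↦6, 8↦9, 9↦6, 10↦7]  zeros at y ∈ {0}
  x = 3: [0↦2, 1↦3, 2↦7, 3↦2, 4↦9, 5↦5, 6↦0, 7↦4, 8↦5, 9↦2, 10↦5]  zeros at y ∈ {6}
  x = 4: [0↦8, 1↦2, 2↦1, 3↦4, 4↦10, 5↦7, 6↦5, 7↦3, 8↦0, 9↦6, 10↦9]  zeros at y ∈ {8}
  x = 5: [0↦1, 1↦8, 2↦0, 3↦9, 4↦1, 5↦8, 6↦7, 7↦8, 8↦10, 9↦1, 10↦2]  zeros at y ∈ {2}
  x = 6: [0↦8, 1↦4, 2↦9, 3↦0, 4↦9, 5↦2, 6↦0, 7↦2, 8↦7, 9↦3, 10↦0]  zeros at y ∈ {3, 6, 10}
  x = 7: [0↦1, 1↦6, 2↦0, 3↦4, 4↦6, 5↦5, 6↦0, 7↦1, 8↦7, 9↦6, 10↦8]  zeros at y ∈ {2, 6}
  x = 8: [0↦7, 1↦8, 2↦0, 3↦4, 4↦8, 5↦0, 6↦1, 7↦10, 8↦4, 9↦4, 10↦9]  zeros at y ∈ {2, 5}
  x = 9: [0↦9, 1↦4, 2↦3, 3↦5, 4↦9, 5↦3, 6↦8, 7↦1, 8↦3, 9↦2, 10↦8]  zeros at y ∈ ∅
  x = 10: [0↦1, 1↦10, 2↦3, 3↦1, 4↦3, 5↦8, 6↦4, 7↦1, 8↦9, 9↦5, 10↦10]  zeros at y ∈ ∅
Collecting zeros: affine points = {(1, 5), (2, 0), (3, 6), (4, 8), (5, 2), (6, 3), (6, 6), (6, 10), (7, 2), (7, 6), (8, 2), (8, 5)}.
Total count |C(F_11)_aff| = 12.


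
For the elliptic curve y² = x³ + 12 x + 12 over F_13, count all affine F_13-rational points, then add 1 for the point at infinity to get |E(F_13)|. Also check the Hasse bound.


Affine points = {(0, 5), (0, 8), (1, 5), (1, 8), (3, 6), (3, 7), (6, 1), (6, 12), (7, 6), (7, 7), (8, 3), (8, 10), (9, 2), (9, 11), (10, 1), (10, 12), (12, 5), (12, 8)}; affine count = 18; |E(F_13)| = 19.

Discriminant check: Δ ∝ 4a³ + 27b² = 4·12³ + 27·12² = 4·1728 + 27·144 ≡ 10 (mod 13). Nonzero ⇒ E is nonsingular.
For each x ∈ F_13, compute rhs = x³ + 12·x + 12 mod 13, then count y ∈ F_13 with y² ≡ rhs.
  x = 0: rhs = 12, matching y values: 5, 8 (2 points).
  x = 1: rhs = 12, matching y values: 5, 8 (2 points).
  x = 2: rhs = 5, matching y values: none (0 points).
  x = 3: rhs = 10, matching y values: 6, 7 (2 points).
  x = 4: rhs = 7, matching y values: none (0 points).
  x = 5: rhs = 2, matching y values: none (0 points).
  x = 6: rhs = 1, matching y values: 1, 12 (2 points).
  x = 7: rhs = 10, matching y values: 6, 7 (2 points).
  x = 8: rhs = 9, matching y values: 3, 10 (2 points).
  x = 9: rhs = 4, matching y values: 2, 11 (2 points).
  x = 10: rhs = 1, matching y values: 1, 12 (2 points).
  x = 11: rhs = 6, matching y values: none (0 points).
  x = 12: rhs = 12, matching y values: 5, 8 (2 points).
Total affine count: 18.
Full point count |E(F_13)| = 18 + 1 = 19.
Hasse bound: |19 − (13+1)| = |5| = 5 ≤ 2√13 ≈ 7.2111 ✓.


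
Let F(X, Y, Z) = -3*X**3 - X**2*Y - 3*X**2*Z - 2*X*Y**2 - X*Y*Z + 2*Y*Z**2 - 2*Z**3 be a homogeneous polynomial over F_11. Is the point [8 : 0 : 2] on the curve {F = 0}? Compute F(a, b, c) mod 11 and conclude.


F(8,0,2) ≡ 0 (mod 11); P is on the curve.

Evaluate F(8, 0, 2) term-by-term (mod 11).
  -3*X**3 ↦ -3·512·1·1 = -1536
  -X**2*Y ↦ -1·64·0·1 = 0
  -3*X**2*Z ↦ -3·64·1·2 = -384
  -2*X*Y**2 ↦ -2·8·0·1 = 0
  -X*Y*Z ↦ -1·8·0·2 = 0
  2*Y*Z**2 ↦ 2·1·0·4 = 0
  -2*Z**3 ↦ -2·1·1·8 = -16
Sum: F(8, 0, 2) = (-1536) + (0) + (-384) + (0) + (0) + (0) + (-16) = -1936.
Reducing mod 11: -1936 ≡ 0 (mod 11).
Since F(a, b, c) ≡ 0 (mod 11), P lies on the curve.


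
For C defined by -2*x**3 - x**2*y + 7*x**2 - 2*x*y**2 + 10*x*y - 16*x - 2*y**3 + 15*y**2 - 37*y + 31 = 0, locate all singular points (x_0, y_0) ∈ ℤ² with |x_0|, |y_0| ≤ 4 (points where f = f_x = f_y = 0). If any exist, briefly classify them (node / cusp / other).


Singular points: {(1, 2)}; classification: node.

Compute partial derivatives:
  f_x = -6*x**2 - 2*x*y + 14*x - 2*y**2 + 10*y - 16.
  f_y = -x**2 - 4*x*y + 10*x - 6*y**2 + 30*y - 37.
Scan x_0 ∈ {−4, ..., 4}. For each x_0, f_y(x_0, y) is a polynomial in y; find its integer roots y ∈ {−4, ..., 4}, then test f_x and f at those candidates.
  x = -4: f_y(-4, y) = -6*y**2 + 46*y - 93; no integer root y with |y| ≤ 4.
  x = -3: f_y(-3, y) = -6*y**2 + 42*y - 76; no integer root y with |y| ≤ 4.
  x = -2: f_y(-2, y) = -6*y**2 + 38*y - 61; no integer root y with |y| ≤ 4.
  x = -1: f_y(-1, y) = -6*y**2 + 34*y - 48; vanishes at y ∈ {3}. (-1, 3): f_x = -18 ≠ 0.
  x = 0: f_y(0, y) = -6*y**2 + 30*y - 37; no integer root y with |y| ≤ 4.
  x = 1: f_y(1, y) = -6*y**2 + 26*y - 28; vanishes at y ∈ {2}. (1, 2): f_x = 0, f = 0 — SINGULAR.
  x = 2: f_y(2, y) = -6*y**2 + 22*y - 21; no integer root y with |y| ≤ 4.
  x = 3: f_y(3, y) = -6*y**2 + 18*y - 16; no integer root y with |y| ≤ 4.
  x = 4: f_y(4, y) = -6*y**2 + 14*y - 13; no integer root y with |y| ≤ 4.
Only singular point on the grid: (1, 2).
Classify: substitute x = 1 + u, y = 2 + v and expand: f = -2*u**3 - u**2*v - u**2 - 2*u*v**2 - 2*v**3 + v**2.
No constant or linear terms (consistent with a singular point). Quadratic part: -u**2 + v**2. Cubic part: -2*u**3 - u**2*v - 2*u*v**2 - 2*v**3.
The quadratic part v**2 - u**2 = (v − u)(v + u) splits into two distinct linear factors, so there are two distinct tangent lines y − 2 = ±(x − 1) — this is a node (ordinary double point).
Classification: node.


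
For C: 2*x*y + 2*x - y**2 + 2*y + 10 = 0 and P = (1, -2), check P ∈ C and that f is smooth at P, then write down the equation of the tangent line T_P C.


Tangent line at P: -2*x + 8*y + 18 = 0.

Step 1: f(1, -2) = 0, so P lies on C.
Step 2: partial derivatives
  f_x(x, y) = 2*y + 2, f_y(x, y) = 2*x - 2*y + 2.
  f_x(P) = -2, f_y(P) = 8 (gradient nonzero, so P is smooth).
Step 3: tangent line at P: -2·(x − 1) + 8·(y − -2) = 0.
Expanding: -2*x + 8*y + 18 = 0.


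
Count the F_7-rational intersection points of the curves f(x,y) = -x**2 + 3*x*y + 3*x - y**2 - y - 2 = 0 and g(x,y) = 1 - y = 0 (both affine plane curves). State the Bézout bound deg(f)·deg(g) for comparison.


Common zeros: ∅; count = 0; Bézout bound = 2.

deg(f) = 2, deg(g) = 1, so Bézout bound = 2.
Scan x ∈ F_7. For each x, list the y ∈ F_7 with f(x, y) ≡ 0 and those with g(x, y) ≡ 0 (mod 7); the common zeros in that column are the intersection.
  x = 0: f ≡ 0 at y ∈ {3}; g ≡ 0 at y ∈ {1}; common: ∅.
  x = 1: f ≡ 0 at y ∈ {0, 2}; g ≡ 0 at y ∈ {1}; common: ∅.
  x = 2: f ≡ 0 at y ∈ {0, 5}; g ≡ 0 at y ∈ {1}; common: ∅.
  x = 3: f ≡ 0 at y ∈ {4}; g ≡ 0 at y ∈ {1}; common: ∅.
  x = 4: f ≡ 0 at y ∈ ∅; g ≡ 0 at y ∈ {1}; common: ∅.
  x = 5: f ≡ 0 at y ∈ {3, 4}; g ≡ 0 at y ∈ {1}; common: ∅.
  x = 6: f ≡ 0 at y ∈ ∅; g ≡ 0 at y ∈ {1}; common: ∅.
Collecting: common zeros = ∅, so the count is 0.
Comparison with the Bézout bound: 0 ≤ 2 = deg(f)·deg(g), as expected for curves with no common component (the affine F_7-count falls short of the bound because intersections may lie at infinity, over extension fields, or carry multiplicity).


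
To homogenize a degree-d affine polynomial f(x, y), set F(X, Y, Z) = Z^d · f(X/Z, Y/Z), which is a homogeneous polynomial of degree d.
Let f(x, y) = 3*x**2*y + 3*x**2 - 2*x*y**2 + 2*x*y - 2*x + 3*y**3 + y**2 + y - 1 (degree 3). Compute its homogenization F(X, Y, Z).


F(X, Y, Z) = 3*X**2*Y + 3*X**2*Z - 2*X*Y**2 + 2*X*Y*Z - 2*X*Z**2 + 3*Y**3 + Y**2*Z + Y*Z**2 - Z**3

deg(f) = 3.
Substitute x = X/Z, y = Y/Z into f, then multiply by Z^3.
  monomial 3·x^2·y^1 ↦ 3·X^2·Y^1·Z^0.
  monomial 3·x^2·y^0 ↦ 3·X^2·Y^0·Z^1.
  monomial -2·x^1·y^2 ↦ -2·X^1·Y^2·Z^0.
  monomial 2·x^1·y^1 ↦ 2·X^1·Y^1·Z^1.
  monomial -2·x^1·y^0 ↦ -2·X^1·Y^0·Z^2.
  monomial 3·x^0·y^3 ↦ 3·X^0·Y^3·Z^0.
  monomial 1·x^0·y^2 ↦ 1·X^0·Y^2·Z^1.
  monomial 1·x^0·y^1 ↦ 1·X^0·Y^1·Z^2.
  monomial -1·x^0·y^0 ↦ -1·X^0·Y^0·Z^3.
Collecting: F(X, Y, Z) = 3*X**2*Y + 3*X**2*Z - 2*X*Y**2 + 2*X*Y*Z - 2*X*Z**2 + 3*Y**3 + Y**2*Z + Y*Z**2 - Z**3.


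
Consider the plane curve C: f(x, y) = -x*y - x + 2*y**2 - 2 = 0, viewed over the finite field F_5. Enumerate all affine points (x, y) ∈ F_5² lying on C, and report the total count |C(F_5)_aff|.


Affine F_5-points: {(0, 1), (0, 4), (1, 4), (2, 2), (2, 4), (3, 0), (3, 4), (4, 3), (4, 4)}; count = 9.

For each of the 25 pairs (x, y) ∈ F_5², evaluate f(x, y) mod 5. Record the zeros.
  x = 0: [0↦3, 1↦0, 2↦1, 3↦1, 4↦0]  zeros at y ∈ {1, 4}
  x = 1: [0↦2, 1↦3, 2↦3, 3↦2, 4↦0]  zeros at y ∈ {4}
  x = 2: [0↦1, 1↦1, 2↦0, 3↦3, 4↦0]  zeros at y ∈ {2, 4}
  x = 3: [0↦0, 1↦4, 2↦2, 3↦4, 4↦0]  zeros at y ∈ {0, 4}
  x = 4: [0↦4, 1↦2, 2↦4, 3↦0, 4↦0]  zeros at y ∈ {3, 4}
Collecting zeros: affine points = {(0, 1), (0, 4), (1, 4), (2, 2), (2, 4), (3, 0), (3, 4), (4, 3), (4, 4)}.
Total count |C(F_5)_aff| = 9.


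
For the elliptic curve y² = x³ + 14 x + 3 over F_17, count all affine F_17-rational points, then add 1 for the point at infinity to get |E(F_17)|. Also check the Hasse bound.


Affine points = {(1, 1), (1, 16), (3, 2), (3, 15), (4, 2), (4, 15), (7, 6), (7, 11), (8, 7), (8, 10), (9, 5), (9, 12), (10, 2), (10, 15), (11, 3), (11, 14), (13, 6), (13, 11), (14, 6), (14, 11), (15, 1), (15, 16)}; affine count = 22; |E(F_17)| = 23.

Discriminant check: Δ ∝ 4a³ + 27b² = 4·14³ + 27·3² = 4·2744 + 27·9 ≡ 16 (mod 17). Nonzero ⇒ E is nonsingular.
For each x ∈ F_17, compute rhs = x³ + 14·x + 3 mod 17, then count y ∈ F_17 with y² ≡ rhs.
  x = 0: rhs = 3, matching y values: none (0 points).
  x = 1: rhs = 1, matching y values: 1, 16 (2 points).
  x = 2: rhs = 5, matching y values: none (0 points).
  x = 3: rhs = 4, matching y values: 2, 15 (2 points).
  x = 4: rhs = 4, matching y values: 2, 15 (2 points).
  x = 5: rhs = 11, matching y values: none (0 points).
  x = 6: rhs = 14, matching y values: none (0 points).
  x = 7: rhs = 2, matching y values: 6, 11 (2 points).
  x = 8: rhs = 15, matching y values: 7, 10 (2 points).
  x = 9: rhs = 8, matching y values: 5, 12 (2 points).
  x = 10: rhs = 4, matching y values: 2, 15 (2 points).
  x = 11: rhs = 9, matching y values: 3, 14 (2 points).
  x = 12: rhs = 12, matching y values: none (0 points).
  x = 13: rhs = 2, matching y values: 6, 11 (2 points).
  x = 14: rhs = 2, matching y values: 6, 11 (2 points).
  x = 15: rhs = 1, matching y values: 1, 16 (2 points).
  x = 16: rhs = 5, matching y values: none (0 points).
Total affine count: 22.
Full point count |E(F_17)| = 22 + 1 = 23.
Hasse bound: |23 − (17+1)| = |5| = 5 ≤ 2√17 ≈ 8.2462 ✓.


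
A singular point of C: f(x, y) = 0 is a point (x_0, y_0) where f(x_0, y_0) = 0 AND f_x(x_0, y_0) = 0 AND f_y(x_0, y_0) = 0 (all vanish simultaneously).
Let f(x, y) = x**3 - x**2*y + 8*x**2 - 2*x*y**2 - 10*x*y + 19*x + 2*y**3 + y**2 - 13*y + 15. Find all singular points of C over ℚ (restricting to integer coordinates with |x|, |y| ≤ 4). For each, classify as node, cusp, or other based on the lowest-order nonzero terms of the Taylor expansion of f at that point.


Singular points: {(-3, -1)}; classification: cusp.

Compute partial derivatives:
  f_x = 3*x**2 - 2*x*y + 16*x - 2*y**2 - 10*y + 19.
  f_y = -x**2 - 4*x*y - 10*x + 6*y**2 + 2*y - 13.
Scan x_0 ∈ {−4, ..., 4}. For each x_0, f_y(x_0, y) is a polynomial in y; find its integer roots y ∈ {−4, ..., 4}, then test f_x and f at those candidates.
  x = -4: f_y(-4, y) = 6*y**2 + 18*y + 11; no integer root y with |y| ≤ 4.
  x = -3: f_y(-3, y) = 6*y**2 + 14*y + 8; vanishes at y ∈ {-1}. (-3, -1): f_x = 0, f = 0 — SINGULAR.
  x = -2: f_y(-2, y) = 6*y**2 + 10*y + 3; no integer root y with |y| ≤ 4.
  x = -1: f_y(-1, y) = 6*y**2 + 6*y - 4; no integer root y with |y| ≤ 4.
  x = 0: f_y(0, y) = 6*y**2 + 2*y - 13; no integer root y with |y| ≤ 4.
  x = 1: f_y(1, y) = 6*y**2 - 2*y - 24; no integer root y with |y| ≤ 4.
  x = 2: f_y(2, y) = 6*y**2 - 6*y - 37; no integer root y with |y| ≤ 4.
  x = 3: f_y(3, y) = 6*y**2 - 10*y - 52; no integer root y with |y| ≤ 4.
  x = 4: f_y(4, y) = 6*y**2 - 14*y - 69; no integer root y with |y| ≤ 4.
Only singular point on the grid: (-3, -1).
Classify: substitute x = -3 + u, y = -1 + v and expand: f = u**3 - u**2*v - 2*u*v**2 + 2*v**3 + v**2.
No constant or linear terms (consistent with a singular point). Quadratic part: v**2. Cubic part: u**3 - u**2*v - 2*u*v**2 + 2*v**3.
The quadratic part v**2 is a perfect square, so there is a single (double) tangent line v = 0, i.e. y = -1. Restricting the cubic part to that line (v = 0) leaves u**3 ≠ 0, so f is not divisible by v and the branch is v² ≈ -u**3 to lowest order — this is a cusp.
Classification: cusp.


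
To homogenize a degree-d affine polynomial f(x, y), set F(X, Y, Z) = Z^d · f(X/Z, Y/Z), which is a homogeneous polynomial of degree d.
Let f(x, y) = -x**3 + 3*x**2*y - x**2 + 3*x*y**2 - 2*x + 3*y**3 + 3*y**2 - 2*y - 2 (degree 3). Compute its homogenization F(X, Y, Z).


F(X, Y, Z) = -X**3 + 3*X**2*Y - X**2*Z + 3*X*Y**2 - 2*X*Z**2 + 3*Y**3 + 3*Y**2*Z - 2*Y*Z**2 - 2*Z**3

deg(f) = 3.
Substitute x = X/Z, y = Y/Z into f, then multiply by Z^3.
  monomial -1·x^3·y^0 ↦ -1·X^3·Y^0·Z^0.
  monomial 3·x^2·y^1 ↦ 3·X^2·Y^1·Z^0.
  monomial -1·x^2·y^0 ↦ -1·X^2·Y^0·Z^1.
  monomial 3·x^1·y^2 ↦ 3·X^1·Y^2·Z^0.
  monomial -2·x^1·y^0 ↦ -2·X^1·Y^0·Z^2.
  monomial 3·x^0·y^3 ↦ 3·X^0·Y^3·Z^0.
  monomial 3·x^0·y^2 ↦ 3·X^0·Y^2·Z^1.
  monomial -2·x^0·y^1 ↦ -2·X^0·Y^1·Z^2.
  monomial -2·x^0·y^0 ↦ -2·X^0·Y^0·Z^3.
Collecting: F(X, Y, Z) = -X**3 + 3*X**2*Y - X**2*Z + 3*X*Y**2 - 2*X*Z**2 + 3*Y**3 + 3*Y**2*Z - 2*Y*Z**2 - 2*Z**3.


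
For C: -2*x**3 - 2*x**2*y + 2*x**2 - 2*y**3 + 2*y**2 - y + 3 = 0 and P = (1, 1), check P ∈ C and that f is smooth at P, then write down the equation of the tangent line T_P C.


Tangent line at P: -6*x - 5*y + 11 = 0.

Step 1: f(1, 1) = 0, so P lies on C.
Step 2: partial derivatives
  f_x(x, y) = -6*x**2 - 4*x*y + 4*x, f_y(x, y) = -2*x**2 - 6*y**2 + 4*y - 1.
  f_x(P) = -6, f_y(P) = -5 (gradient nonzero, so P is smooth).
Step 3: tangent line at P: -6·(x − 1) + -5·(y − 1) = 0.
Expanding: -6*x - 5*y + 11 = 0.


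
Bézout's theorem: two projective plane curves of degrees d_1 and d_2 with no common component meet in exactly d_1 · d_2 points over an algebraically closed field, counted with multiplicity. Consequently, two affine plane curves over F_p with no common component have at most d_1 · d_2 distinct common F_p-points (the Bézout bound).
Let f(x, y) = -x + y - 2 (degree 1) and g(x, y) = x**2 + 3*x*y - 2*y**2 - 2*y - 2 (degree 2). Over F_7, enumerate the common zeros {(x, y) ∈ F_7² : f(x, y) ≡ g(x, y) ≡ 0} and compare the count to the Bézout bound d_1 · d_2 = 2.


Common zeros: {(0, 2), (2, 4)}; count = 2; Bézout bound = 2.

deg(f) = 1, deg(g) = 2, so Bézout bound = 2.
Scan x ∈ F_7. For each x, list the y ∈ F_7 with f(x, y) ≡ 0 and those with g(x, y) ≡ 0 (mod 7); the common zeros in that column are the intersection.
  x = 0: f ≡ 0 at y ∈ {2}; g ≡ 0 at y ∈ {2, 4}; common: {2}.
  x = 1: f ≡ 0 at y ∈ {3}; g ≡ 0 at y ∈ {2}; common: ∅.
  x = 2: f ≡ 0 at y ∈ {4}; g ≡ 0 at y ∈ {4, 5}; common: {4}.
  x = 3: f ≡ 0 at y ∈ {5}; g ≡ 0 at y ∈ {0}; common: ∅.
  x = 4: f ≡ 0 at y ∈ {6}; g ≡ 0 at y ∈ {0, 5}; common: ∅.
  x = 5: f ≡ 0 at y ∈ {0}; g ≡ 0 at y ∈ ∅; common: ∅.
  x = 6: f ≡ 0 at y ∈ {1}; g ≡ 0 at y ∈ ∅; common: ∅.
Collecting: common zeros = {(0, 2), (2, 4)}, so the count is 2.
Comparison with the Bézout bound: 2 ≤ 2 = deg(f)·deg(g), as expected for curves with no common component (the bound is attained).


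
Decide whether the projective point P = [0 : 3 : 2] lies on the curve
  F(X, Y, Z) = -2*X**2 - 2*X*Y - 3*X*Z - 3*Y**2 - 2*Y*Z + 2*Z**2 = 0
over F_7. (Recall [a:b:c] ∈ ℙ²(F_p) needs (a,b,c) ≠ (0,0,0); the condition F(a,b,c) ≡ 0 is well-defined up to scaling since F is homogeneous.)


F(0,3,2) ≡ 4 (mod 7); P is NOT on the curve.

Evaluate F(0, 3, 2) term-by-term (mod 7).
  -2*X**2 ↦ -2·0·1·1 = 0
  -2*X*Y ↦ -2·0·3·1 = 0
  -3*X*Z ↦ -3·0·1·2 = 0
  -3*Y**2 ↦ -3·1·9·1 = -27
  -2*Y*Z ↦ -2·1·3·2 = -12
  2*Z**2 ↦ 2·1·1·4 = 8
Sum: F(0, 3, 2) = (0) + (0) + (0) + (-27) + (-12) + (8) = -31.
Reducing mod 7: -31 ≡ 4 (mod 7).
Since F(a, b, c) ≡ 4 ≠ 0 (mod 7), P does NOT lie on the curve.


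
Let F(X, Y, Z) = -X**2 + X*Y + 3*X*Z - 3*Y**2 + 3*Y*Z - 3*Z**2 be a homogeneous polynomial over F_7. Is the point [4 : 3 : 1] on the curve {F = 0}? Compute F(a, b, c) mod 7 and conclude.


F(4,3,1) ≡ 1 (mod 7); P is NOT on the curve.

Evaluate F(4, 3, 1) term-by-term (mod 7).
  -X**2 ↦ -1·16·1·1 = -16
  X*Y ↦ 1·4·3·1 = 12
  3*X*Z ↦ 3·4·1·1 = 12
  -3*Y**2 ↦ -3·1·9·1 = -27
  3*Y*Z ↦ 3·1·3·1 = 9
  -3*Z**2 ↦ -3·1·1·1 = -3
Sum: F(4, 3, 1) = (-16) + (12) + (12) + (-27) + (9) + (-3) = -13.
Reducing mod 7: -13 ≡ 1 (mod 7).
Since F(a, b, c) ≡ 1 ≠ 0 (mod 7), P does NOT lie on the curve.


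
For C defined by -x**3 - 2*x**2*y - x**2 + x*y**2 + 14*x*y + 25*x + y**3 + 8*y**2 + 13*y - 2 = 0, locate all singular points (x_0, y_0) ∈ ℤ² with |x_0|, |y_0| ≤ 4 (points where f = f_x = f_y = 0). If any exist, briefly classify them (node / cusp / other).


Singular points: {(2, -3)}; classification: node.

Compute partial derivatives:
  f_x = -3*x**2 - 4*x*y - 2*x + y**2 + 14*y + 25.
  f_y = -2*x**2 + 2*x*y + 14*x + 3*y**2 + 16*y + 13.
Scan x_0 ∈ {−4, ..., 4}. For each x_0, f_y(x_0, y) is a polynomial in y; find its integer roots y ∈ {−4, ..., 4}, then test f_x and f at those candidates.
  x = -4: f_y(-4, y) = 3*y**2 + 8*y - 75; no integer root y with |y| ≤ 4.
  x = -3: f_y(-3, y) = 3*y**2 + 10*y - 47; no integer root y with |y| ≤ 4.
  x = -2: f_y(-2, y) = 3*y**2 + 12*y - 23; no integer root y with |y| ≤ 4.
  x = -1: f_y(-1, y) = 3*y**2 + 14*y - 3; no integer root y with |y| ≤ 4.
  x = 0: f_y(0, y) = 3*y**2 + 16*y + 13; vanishes at y ∈ {-1}. (0, -1): f_x = 12 ≠ 0.
  x = 1: f_y(1, y) = 3*y**2 + 18*y + 25; no integer root y with |y| ≤ 4.
  x = 2: f_y(2, y) = 3*y**2 + 20*y + 33; vanishes at y ∈ {-3}. (2, -3): f_x = 0, f = 0 — SINGULAR.
  x = 3: f_y(3, y) = 3*y**2 + 22*y + 37; no integer root y with |y| ≤ 4.
  x = 4: f_y(4, y) = 3*y**2 + 24*y + 37; no integer root y with |y| ≤ 4.
Only singular point on the grid: (2, -3).
Classify: substitute x = 2 + u, y = -3 + v and expand: f = -u**3 - 2*u**2*v - u**2 + u*v**2 + v**3 + v**2.
No constant or linear terms (consistent with a singular point). Quadratic part: -u**2 + v**2. Cubic part: -u**3 - 2*u**2*v + u*v**2 + v**3.
The quadratic part v**2 - u**2 = (v − u)(v + u) splits into two distinct linear factors, so there are two distinct tangent lines y − -3 = ±(x − 2) — this is a node (ordinary double point).
Classification: node.


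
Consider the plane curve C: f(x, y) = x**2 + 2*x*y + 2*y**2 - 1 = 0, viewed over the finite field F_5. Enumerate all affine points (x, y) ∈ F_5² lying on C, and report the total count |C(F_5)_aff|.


Affine F_5-points: {(1, 0), (1, 4), (4, 0), (4, 1)}; count = 4.

For each of the 25 pairs (x, y) ∈ F_5², evaluate f(x, y) mod 5. Record the zeros.
  x = 0: [0↦4, 1↦1, 2↦2, 3↦2, 4↦1]  zeros at y ∈ ∅
  x = 1: [0↦0, 1↦4, 2↦2, 3↦4, 4↦0]  zeros at y ∈ {0, 4}
  x = 2: [0↦3, 1↦4, 2↦4, 3↦3, 4↦1]  zeros at y ∈ ∅
  x = 3: [0↦3, 1↦1, 2↦3, 3↦4, 4↦4]  zeros at y ∈ ∅
  x = 4: [0↦0, 1↦0, 2↦4, 3↦2, 4↦4]  zeros at y ∈ {0, 1}
Collecting zeros: affine points = {(1, 0), (1, 4), (4, 0), (4, 1)}.
Total count |C(F_5)_aff| = 4.


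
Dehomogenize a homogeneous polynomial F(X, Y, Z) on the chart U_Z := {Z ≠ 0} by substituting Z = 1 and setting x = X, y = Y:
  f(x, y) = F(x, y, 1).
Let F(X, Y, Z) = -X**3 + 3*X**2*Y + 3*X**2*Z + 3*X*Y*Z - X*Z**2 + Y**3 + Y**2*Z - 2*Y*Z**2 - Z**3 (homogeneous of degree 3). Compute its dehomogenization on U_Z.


f(x, y) = -x**3 + 3*x**2*y + 3*x**2 + 3*x*y - x + y**3 + y**2 - 2*y - 1

On U_Z we set Z = 1. Each monomial c·X^i·Y^j·Z^k in F becomes c·x^i·y^j·1^k = c·x^i·y^j.
Substituting Z = 1: F(X, Y, 1) = -x**3 + 3*x**2*y + 3*x**2 + 3*x*y - x + y**3 + y**2 - 2*y - 1.
Note: deg(f) ≤ deg(F) = 3; strict inequality happens when F is divisible by Z (lost terms).


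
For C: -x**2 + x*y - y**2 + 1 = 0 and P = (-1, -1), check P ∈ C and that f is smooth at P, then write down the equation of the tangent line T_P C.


Tangent line at P: x + y + 2 = 0.

Step 1: f(-1, -1) = 0, so P lies on C.
Step 2: partial derivatives
  f_x(x, y) = -2*x + y, f_y(x, y) = x - 2*y.
  f_x(P) = 1, f_y(P) = 1 (gradient nonzero, so P is smooth).
Step 3: tangent line at P: 1·(x − -1) + 1·(y − -1) = 0.
Expanding: x + y + 2 = 0.


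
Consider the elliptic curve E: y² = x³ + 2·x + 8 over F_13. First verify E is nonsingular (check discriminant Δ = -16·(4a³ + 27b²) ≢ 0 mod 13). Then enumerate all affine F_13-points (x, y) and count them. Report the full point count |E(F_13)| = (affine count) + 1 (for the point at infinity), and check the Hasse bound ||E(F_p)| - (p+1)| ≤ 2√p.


Affine points = {(5, 0), (7, 1), (7, 12), (8, 4), (8, 9), (9, 1), (9, 12), (10, 1), (10, 12), (11, 3), (11, 10)}; affine count = 11; |E(F_13)| = 12.

Discriminant check: Δ ∝ 4a³ + 27b² = 4·2³ + 27·8² = 4·8 + 27·64 ≡ 5 (mod 13). Nonzero ⇒ E is nonsingular.
For each x ∈ F_13, compute rhs = x³ + 2·x + 8 mod 13, then count y ∈ F_13 with y² ≡ rhs.
  x = 0: rhs = 8, matching y values: none (0 points).
  x = 1: rhs = 11, matching y values: none (0 points).
  x = 2: rhs = 7, matching y values: none (0 points).
  x = 3: rhs = 2, matching y values: none (0 points).
  x = 4: rhs = 2, matching y values: none (0 points).
  x = 5: rhs = 0, matching y values: 0 (1 points).
  x = 6: rhs = 2, matching y values: none (0 points).
  x = 7: rhs = 1, matching y values: 1, 12 (2 points).
  x = 8: rhs = 3, matching y values: 4, 9 (2 points).
  x = 9: rhs = 1, matching y values: 1, 12 (2 points).
  x = 10: rhs = 1, matching y values: 1, 12 (2 points).
  x = 11: rhs = 9, matching y values: 3, 10 (2 points).
  x = 12: rhs = 5, matching y values: none (0 points).
Total affine count: 11.
Full point count |E(F_13)| = 11 + 1 = 12.
Hasse bound: |12 − (13+1)| = |-2| = 2 ≤ 2√13 ≈ 7.2111 ✓.


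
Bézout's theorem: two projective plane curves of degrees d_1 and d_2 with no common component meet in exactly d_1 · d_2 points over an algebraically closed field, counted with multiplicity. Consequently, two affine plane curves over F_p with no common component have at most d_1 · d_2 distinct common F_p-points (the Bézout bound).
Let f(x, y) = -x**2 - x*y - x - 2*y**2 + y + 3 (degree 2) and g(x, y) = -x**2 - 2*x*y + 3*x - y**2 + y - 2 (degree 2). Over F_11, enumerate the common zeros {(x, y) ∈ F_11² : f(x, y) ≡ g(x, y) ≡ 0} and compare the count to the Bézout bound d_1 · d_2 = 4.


Common zeros: {(0, 7), (5, 1)}; count = 2; Bézout bound = 4.

deg(f) = 2, deg(g) = 2, so Bézout bound = 4.
Scan x ∈ F_11. For each x, list the y ∈ F_11 with f(x, y) ≡ 0 and those with g(x, y) ≡ 0 (mod 11); the common zeros in that column are the intersection.
  x = 0: f ≡ 0 at y ∈ {7, 10}; g ≡ 0 at y ∈ {5, 7}; common: {7}.
  x = 1: f ≡ 0 at y ∈ ∅; g ≡ 0 at y ∈ {0, 10}; common: ∅.
  x = 2: f ≡ 0 at y ∈ ∅; g ≡ 0 at y ∈ {0, 8}; common: ∅.
  x = 3: f ≡ 0 at y ∈ {3, 7}; g ≡ 0 at y ∈ ∅; common: ∅.
  x = 4: f ≡ 0 at y ∈ {1, 3}; g ≡ 0 at y ∈ {5, 10}; common: ∅.
  x = 5: f ≡ 0 at y ∈ {1, 8}; g ≡ 0 at y ∈ {1}; common: {1}.
  x = 6: f ≡ 0 at y ∈ ∅; g ≡ 0 at y ∈ ∅; common: ∅.
  x = 7: f ≡ 0 at y ∈ ∅; g ≡ 0 at y ∈ {1, 8}; common: ∅.
  x = 8: f ≡ 0 at y ∈ {5, 8}; g ≡ 0 at y ∈ ∅; common: ∅.
  x = 9: f ≡ 0 at y ∈ ∅; g ≡ 0 at y ∈ ∅; common: ∅.
  x = 10: f ≡ 0 at y ∈ ∅; g ≡ 0 at y ∈ ∅; common: ∅.
Collecting: common zeros = {(0, 7), (5, 1)}, so the count is 2.
Comparison with the Bézout bound: 2 ≤ 4 = deg(f)·deg(g), as expected for curves with no common component (the affine F_11-count falls short of the bound because intersections may lie at infinity, over extension fields, or carry multiplicity).
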